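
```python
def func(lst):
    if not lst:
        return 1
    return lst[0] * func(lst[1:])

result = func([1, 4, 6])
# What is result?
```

Product over [1, 4, 6] = 1 * 4 * 6 = 24

Answer: 24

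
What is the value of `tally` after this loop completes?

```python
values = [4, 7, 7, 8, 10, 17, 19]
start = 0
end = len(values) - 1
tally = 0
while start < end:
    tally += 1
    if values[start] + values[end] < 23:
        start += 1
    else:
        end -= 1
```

Steps to find pair summing to 23
`tally` takes the values: 0 → 1 → 2 → 3 → 4 → 5 → 6

Answer: 6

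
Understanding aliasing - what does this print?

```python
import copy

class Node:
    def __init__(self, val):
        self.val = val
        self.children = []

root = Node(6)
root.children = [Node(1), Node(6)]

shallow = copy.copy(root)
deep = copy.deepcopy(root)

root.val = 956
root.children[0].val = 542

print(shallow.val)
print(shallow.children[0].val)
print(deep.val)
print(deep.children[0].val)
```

Key concept: deep copy with custom objects.
Step by step:
`root = Node(6)` → root = Node(val=6, children=[])
`root.children = [Node(1), Node(6)]` → root = Node(val=6, children=[Node(val=1, children=[]), Node(val=6, children=[])])
`shallow = copy.copy(root)` → shallow = Node(val=6, children=[Node(val=1, children=[]), Node(val=6, children=[])])
`deep = copy.deepcopy(root)` → deep = Node(val=6, children=[Node(val=1, children=[]), Node(val=6, children=[])])
`root.val = 956` → root = Node(val=956, children=[Node(val=1, children=[]), Node(val=6, children=[])])
`root.children[0].val = 542` → root = Node(val=956, children=[Node(val=542, children=[]), Node(val=6, children=[])]); shallow = Node(val=6, children=[Node(val=542, children=[]), Node(val=6, children=[])])
`print(shallow.val)` → prints 6
`print(shallow.children[0].val)` → prints 542
`print(deep.val)` → prints 6
`print(deep.children[0].val)` → prints 1

Answer:
6
542
6
1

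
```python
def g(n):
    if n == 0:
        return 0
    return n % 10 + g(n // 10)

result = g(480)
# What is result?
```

Sum of digits of 480: 0 + 8 + 4 = 12

Answer: 12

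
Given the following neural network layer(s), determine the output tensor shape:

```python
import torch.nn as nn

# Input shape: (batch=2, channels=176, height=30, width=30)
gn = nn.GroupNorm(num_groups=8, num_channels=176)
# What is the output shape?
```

Input: (2, 176, 30, 30) -> Output: (2, 176, 30, 30)

Answer: (2, 176, 30, 30)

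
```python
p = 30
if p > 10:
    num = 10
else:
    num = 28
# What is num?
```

Trace:
`p = 30` → p = 30
`if p > 10: ...` → p > 10 is True → num = 10
So num = 10

Answer: 10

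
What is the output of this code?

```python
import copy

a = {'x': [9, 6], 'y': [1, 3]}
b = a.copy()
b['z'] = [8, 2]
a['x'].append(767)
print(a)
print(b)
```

Key concept: shallow copy of dict with mutable values.
Step by step:
`a = {'x': [9, 6], 'y': [1, 3]}` → a = {'x': [9, 6], 'y': [1, 3]}
`b = a.copy()` → b = {'x': [9, 6], 'y': [1, 3]}
`b['z'] = [8, 2]` → b = {'x': [9, 6], 'y': [1, 3], 'z': [8, 2]}
`a['x'].append(767)` → a = {'x': [9, 6, 767], 'y': [1, 3]}; b = {'x': [9, 6, 767], 'y': [1, 3], 'z': [8, 2]}
`print(a)` → prints {'x': [9, 6, 767], 'y': [1, 3]}
`print(b)` → prints {'x': [9, 6, 767], 'y': [1, 3], 'z': [8, 2]}

Answer:
{'x': [9, 6, 767], 'y': [1, 3]}
{'x': [9, 6, 767], 'y': [1, 3], 'z': [8, 2]}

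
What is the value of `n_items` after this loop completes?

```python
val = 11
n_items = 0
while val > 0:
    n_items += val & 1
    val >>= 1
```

Count set bits in 11 (binary: 0b1011)
`n_items` takes the values: 0 → 1 → 2 → 3

Answer: 3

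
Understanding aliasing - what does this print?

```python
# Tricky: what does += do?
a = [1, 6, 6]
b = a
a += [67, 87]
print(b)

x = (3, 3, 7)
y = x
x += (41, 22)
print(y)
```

Key concept: += behavior differs for mutable vs immutable.
Step by step:
`a = [1, 6, 6]` → a = [1, 6, 6]
`b = a` → b = [1, 6, 6] (same object as a)
`a += [67, 87]` → a = [1, 6, 6, 67, 87] (same object as b); b = [1, 6, 6, 67, 87] (same object as a)
`print(b)` → prints [1, 6, 6, 67, 87]
`x = (3, 3, 7)` → x = (3, 3, 7)
`y = x` → y = (3, 3, 7)
`x += (41, 22)` → x = (3, 3, 7, 41, 22)
`print(y)` → prints (3, 3, 7)

Answer:
[1, 6, 6, 67, 87]
(3, 3, 7)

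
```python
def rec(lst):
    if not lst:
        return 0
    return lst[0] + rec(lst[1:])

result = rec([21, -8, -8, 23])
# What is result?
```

21 + (-8) + (-8) + 23 + 0 = 28

Answer: 28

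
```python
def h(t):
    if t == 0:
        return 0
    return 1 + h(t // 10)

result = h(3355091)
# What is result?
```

Count of digits of 3355091: 7

Answer: 7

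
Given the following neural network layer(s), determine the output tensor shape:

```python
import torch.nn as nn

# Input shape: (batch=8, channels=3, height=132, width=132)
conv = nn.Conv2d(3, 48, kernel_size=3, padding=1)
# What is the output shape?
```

Input: (8, 3, 132, 132) -> Output: (8, 48, 132, 132)

Answer: (8, 48, 132, 132)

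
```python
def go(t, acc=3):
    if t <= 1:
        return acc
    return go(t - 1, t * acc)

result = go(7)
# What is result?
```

Accumulator trace (n, acc): (7, 3) -> (6, 21) -> (5, 126) -> (4, 630) -> (3, 2520) -> (2, 7560) -> (1, 15120) -> return 15120

Answer: 15120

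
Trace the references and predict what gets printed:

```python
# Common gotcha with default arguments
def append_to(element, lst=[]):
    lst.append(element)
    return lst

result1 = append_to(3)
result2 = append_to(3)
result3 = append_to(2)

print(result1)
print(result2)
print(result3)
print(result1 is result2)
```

Key concept: mutable default argument gotcha.
Step by step:
`result1 = append_to(3)` → result1 = [3]
`result2 = append_to(3)` → result1 = [3, 3] (same object as result2); result2 = [3, 3] (same object as result1)
`result3 = append_to(2)` → result1 = [3, 3, 2] (same object as result2, result3); result2 = [3, 3, 2] (same object as result1, result3); result3 = [3, 3, 2] (same object as result1, result2)
`print(result1)` → prints [3, 3, 2]
`print(result2)` → prints [3, 3, 2]
`print(result3)` → prints [3, 3, 2]
`print(result1 is result2)` → prints True

Answer:
[3, 3, 2]
[3, 3, 2]
[3, 3, 2]
True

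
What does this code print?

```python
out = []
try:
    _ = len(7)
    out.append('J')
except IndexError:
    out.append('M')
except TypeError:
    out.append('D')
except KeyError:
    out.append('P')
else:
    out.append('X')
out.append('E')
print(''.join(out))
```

Execution trace: 'D' (except TypeError) → 'E' (after the try/except). Output: DE

Answer: DE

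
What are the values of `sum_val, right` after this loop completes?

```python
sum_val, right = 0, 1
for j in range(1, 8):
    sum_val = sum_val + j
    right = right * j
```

Sum and factorial of 1 to 7
`sum_val, right` takes the values: (0, 1) → (1, 1) → (3, 1) → (3, 2) → (6, 2) → (6, 6) → (10, 6) → (10, 24) → (15, 24) → (15, 120) → (21, 120) → (21, 720) → (28, 720) → (28, 5040)

Answer: 28, 5040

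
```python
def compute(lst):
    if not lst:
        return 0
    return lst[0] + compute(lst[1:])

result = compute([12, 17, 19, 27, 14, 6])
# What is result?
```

12 + 17 + 19 + 27 + 14 + 6 + 0 = 95

Answer: 95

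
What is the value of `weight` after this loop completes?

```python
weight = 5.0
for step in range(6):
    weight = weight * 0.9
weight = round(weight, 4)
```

Exponential decay: 5.0 * 0.9^6
`weight` takes the values: 5.0 → 4.5 → 4.05 → 3.645 → 3.2805 → 2.95245 → 2.657205 → 2.6572

Answer: 2.6572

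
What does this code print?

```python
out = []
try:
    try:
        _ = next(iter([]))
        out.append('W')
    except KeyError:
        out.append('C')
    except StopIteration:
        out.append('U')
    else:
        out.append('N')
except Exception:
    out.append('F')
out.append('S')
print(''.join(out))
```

Execution trace: 'U' (inner except StopIteration) → 'S' (after the try/except). Output: US

Answer: US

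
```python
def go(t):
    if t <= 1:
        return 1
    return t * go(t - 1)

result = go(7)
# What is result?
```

go(7) = 7 * 6 * 5 * 4 * 3 * 2 * 1 = 5040

Answer: 5040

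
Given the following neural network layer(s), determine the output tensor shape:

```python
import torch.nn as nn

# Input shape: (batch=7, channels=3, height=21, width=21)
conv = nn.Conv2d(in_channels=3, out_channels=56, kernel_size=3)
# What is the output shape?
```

Input: (7, 3, 21, 21) -> Output: (7, 56, 19, 19)

Answer: (7, 56, 19, 19)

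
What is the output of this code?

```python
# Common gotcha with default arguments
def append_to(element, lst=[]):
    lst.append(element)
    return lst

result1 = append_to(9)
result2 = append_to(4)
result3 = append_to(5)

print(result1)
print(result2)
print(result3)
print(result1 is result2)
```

Key concept: mutable default argument gotcha.
Step by step:
`result1 = append_to(9)` → result1 = [9]
`result2 = append_to(4)` → result1 = [9, 4] (same object as result2); result2 = [9, 4] (same object as result1)
`result3 = append_to(5)` → result1 = [9, 4, 5] (same object as result2, result3); result2 = [9, 4, 5] (same object as result1, result3); result3 = [9, 4, 5] (same object as result1, result2)
`print(result1)` → prints [9, 4, 5]
`print(result2)` → prints [9, 4, 5]
`print(result3)` → prints [9, 4, 5]
`print(result1 is result2)` → prints True

Answer:
[9, 4, 5]
[9, 4, 5]
[9, 4, 5]
True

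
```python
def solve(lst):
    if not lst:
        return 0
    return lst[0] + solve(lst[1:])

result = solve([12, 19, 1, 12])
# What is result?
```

12 + 19 + 1 + 12 + 0 = 44

Answer: 44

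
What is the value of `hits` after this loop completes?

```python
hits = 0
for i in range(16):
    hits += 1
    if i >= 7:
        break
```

Loop breaks when i reaches 7, hits is 8
`hits` takes the values: 0 → 1 → 2 → 3 → 4 → 5 → 6 → 7 → 8

Answer: 8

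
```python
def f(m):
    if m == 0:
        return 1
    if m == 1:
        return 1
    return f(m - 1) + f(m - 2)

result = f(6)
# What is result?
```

Build up from base cases: f(0)=1, f(1)=1, f(2)=2, f(3)=3, f(4)=5, f(5)=8, f(6)=13

Answer: 13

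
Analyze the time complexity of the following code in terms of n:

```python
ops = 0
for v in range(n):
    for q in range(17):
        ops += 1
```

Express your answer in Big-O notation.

Each loop level contributes: n × 1. Multiplying the contributions gives O(n).

Answer: O(n)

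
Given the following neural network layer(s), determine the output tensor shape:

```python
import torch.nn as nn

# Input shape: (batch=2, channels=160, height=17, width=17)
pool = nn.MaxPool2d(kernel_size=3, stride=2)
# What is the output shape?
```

Input: (2, 160, 17, 17) -> Output: (2, 160, 8, 8)

Answer: (2, 160, 8, 8)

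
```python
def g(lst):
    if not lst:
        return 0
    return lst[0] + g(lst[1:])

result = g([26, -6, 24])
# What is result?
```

26 + (-6) + 24 + 0 = 44

Answer: 44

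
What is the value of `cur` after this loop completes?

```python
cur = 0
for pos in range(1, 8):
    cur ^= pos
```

XOR of 1 to 7
`cur` takes the values: 0 → 1 → 3 → 0 → 4 → 1 → 7 → 0

Answer: 0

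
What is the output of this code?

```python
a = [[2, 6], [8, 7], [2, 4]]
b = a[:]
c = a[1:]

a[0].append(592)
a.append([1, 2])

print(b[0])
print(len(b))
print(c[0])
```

Key concept: slice with nested mutation.
Step by step:
`a = [[2, 6], [8, 7], [2, 4]]` → a = [[2, 6], [8, 7], [2, 4]]
`b = a[:]` → b = [[2, 6], [8, 7], [2, 4]]
`c = a[1:]` → c = [[8, 7], [2, 4]]
`a[0].append(592)` → a = [[2, 6, 592], [8, 7], [2, 4]]; b = [[2, 6, 592], [8, 7], [2, 4]]
`a.append([1, 2])` → a = [[2, 6, 592], [8, 7], [2, 4], [1, 2]]
`print(b[0])` → prints [2, 6, 592]
`print(len(b))` → prints 3
`print(c[0])` → prints [8, 7]

Answer:
[2, 6, 592]
3
[8, 7]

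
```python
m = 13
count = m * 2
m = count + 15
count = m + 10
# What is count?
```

Trace:
`m = 13` → m = 13
`count = m * 2` → count = 26
`m = count + 15` → m = 41
`count = m + 10` → count = 51
So count = 51

Answer: 51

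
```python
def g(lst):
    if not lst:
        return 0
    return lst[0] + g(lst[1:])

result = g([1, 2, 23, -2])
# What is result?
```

1 + 2 + 23 + (-2) + 0 = 24

Answer: 24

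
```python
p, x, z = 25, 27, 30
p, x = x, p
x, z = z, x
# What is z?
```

Trace:
`p, x, z = 25, 27, 30` → p = 25; x = 27; z = 30
`p, x = x, p` → p = 27; x = 25
`x, z = z, x` → x = 30; z = 25
So z = 25

Answer: 25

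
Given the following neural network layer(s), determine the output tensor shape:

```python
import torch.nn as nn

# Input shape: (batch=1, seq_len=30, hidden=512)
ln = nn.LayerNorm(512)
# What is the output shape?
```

Input: (1, 30, 512) -> Output: (1, 30, 512)

Answer: (1, 30, 512)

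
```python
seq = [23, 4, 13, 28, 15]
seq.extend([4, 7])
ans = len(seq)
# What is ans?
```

Trace:
`seq = [23, 4, 13, 28, 15]` → seq = [23, 4, 13, 28, 15]
`seq.extend([4, 7])` → seq = [23, 4, 13, 28, 15, 4, 7]
`ans = len(seq)` → ans = 7
So ans = 7

Answer: 7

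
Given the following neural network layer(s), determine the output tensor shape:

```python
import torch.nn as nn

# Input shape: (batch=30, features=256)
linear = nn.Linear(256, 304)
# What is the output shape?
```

Input: (30, 256) -> Output: (30, 304)

Answer: (30, 304)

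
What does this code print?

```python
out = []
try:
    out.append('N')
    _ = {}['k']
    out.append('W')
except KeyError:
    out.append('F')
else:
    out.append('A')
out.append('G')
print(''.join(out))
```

Execution trace: 'N' (try body) → 'F' (except KeyError) → 'G' (after the try/except). Output: NFG

Answer: NFG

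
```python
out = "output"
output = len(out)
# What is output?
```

Trace:
`out = "output"` → out = 'output'
`output = len(out)` → output = 6
So output = 6

Answer: 6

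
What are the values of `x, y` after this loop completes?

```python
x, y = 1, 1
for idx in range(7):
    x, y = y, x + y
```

Fibonacci: after 7 iterations
`x, y` takes the values: (1, 1) → (1, 2) → (2, 3) → (3, 5) → (5, 8) → (8, 13) → (13, 21) → (21, 34)

Answer: 21, 34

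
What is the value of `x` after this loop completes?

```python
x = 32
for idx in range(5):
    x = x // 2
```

Halve 5 times: 32 // 2^5 = 1
`x` takes the values: 32 → 16 → 8 → 4 → 2 → 1

Answer: 1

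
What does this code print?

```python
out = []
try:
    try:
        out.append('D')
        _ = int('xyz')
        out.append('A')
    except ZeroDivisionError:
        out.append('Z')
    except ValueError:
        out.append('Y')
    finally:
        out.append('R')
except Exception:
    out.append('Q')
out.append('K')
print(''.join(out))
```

Execution trace: 'D' (inner try body) → 'Y' (inner except ValueError) → 'R' (inner finally) → 'K' (after the try/except). Output: DYRK

Answer: DYRK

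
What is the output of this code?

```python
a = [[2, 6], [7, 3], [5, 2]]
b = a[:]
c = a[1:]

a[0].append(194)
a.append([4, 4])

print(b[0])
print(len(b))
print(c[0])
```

Key concept: slice with nested mutation.
Step by step:
`a = [[2, 6], [7, 3], [5, 2]]` → a = [[2, 6], [7, 3], [5, 2]]
`b = a[:]` → b = [[2, 6], [7, 3], [5, 2]]
`c = a[1:]` → c = [[7, 3], [5, 2]]
`a[0].append(194)` → a = [[2, 6, 194], [7, 3], [5, 2]]; b = [[2, 6, 194], [7, 3], [5, 2]]
`a.append([4, 4])` → a = [[2, 6, 194], [7, 3], [5, 2], [4, 4]]
`print(b[0])` → prints [2, 6, 194]
`print(len(b))` → prints 3
`print(c[0])` → prints [7, 3]

Answer:
[2, 6, 194]
3
[7, 3]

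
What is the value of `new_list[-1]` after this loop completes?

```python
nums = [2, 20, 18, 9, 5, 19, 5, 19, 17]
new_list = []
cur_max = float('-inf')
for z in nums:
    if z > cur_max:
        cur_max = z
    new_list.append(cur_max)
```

Running max ends at 20
`new_list` takes the values: [] → [2] → [2, 20] → [2, 20, 20] → [2, 20, 20, 20] → [2, 20, 20, 20, 20] → [2, 20, 20, 20, 20, 20] → [2, 20, 20, 20, 20, 20, 20] → [2, 20, 20, 20, 20, 20, 20, 20] → [2, 20, 20, 20, 20, 20, 20, 20, 20]
So `new_list[-1]` = 20

Answer: 20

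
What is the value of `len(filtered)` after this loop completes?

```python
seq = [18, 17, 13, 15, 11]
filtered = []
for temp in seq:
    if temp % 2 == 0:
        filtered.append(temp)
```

Count even numbers in [18, 17, 13, 15, 11]
`filtered` takes the values: [] → [18]
So `len(filtered)` = 1

Answer: 1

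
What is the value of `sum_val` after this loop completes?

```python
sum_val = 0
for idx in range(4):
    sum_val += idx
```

Sum of 0 to 3 = 6
`sum_val` takes the values: 0 → 1 → 3 → 6

Answer: 6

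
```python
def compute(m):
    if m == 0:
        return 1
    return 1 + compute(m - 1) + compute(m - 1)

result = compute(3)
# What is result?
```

compute(m) = 1 + 2·compute(m-1), compute(0)=1. Closed form: (1+1)·2^3 - 1 = 15.

Answer: 15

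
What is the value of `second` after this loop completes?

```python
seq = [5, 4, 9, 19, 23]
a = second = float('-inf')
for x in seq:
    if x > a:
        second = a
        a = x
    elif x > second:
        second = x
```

Second largest (with repeats) in [5, 4, 9, 19, 23]
`second` takes the values: -inf → 4 → 5 → 9 → 19

Answer: 19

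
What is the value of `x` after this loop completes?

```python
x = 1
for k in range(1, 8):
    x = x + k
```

Start at 1, add 1 through 7
`x` takes the values: 1 → 2 → 4 → 7 → 11 → 16 → 22 → 29

Answer: 29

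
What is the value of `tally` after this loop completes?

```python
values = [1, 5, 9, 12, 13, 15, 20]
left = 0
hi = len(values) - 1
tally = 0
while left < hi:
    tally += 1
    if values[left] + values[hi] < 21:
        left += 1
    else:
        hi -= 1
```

Steps to find pair summing to 21
`tally` takes the values: 0 → 1 → 2 → 3 → 4 → 5 → 6

Answer: 6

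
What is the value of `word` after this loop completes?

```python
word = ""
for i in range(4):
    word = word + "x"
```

Repeat 'x' 4 times
`word` takes the values: "" → "x" → "xx" → "xxx" → "xxxx"

Answer: "xxxx"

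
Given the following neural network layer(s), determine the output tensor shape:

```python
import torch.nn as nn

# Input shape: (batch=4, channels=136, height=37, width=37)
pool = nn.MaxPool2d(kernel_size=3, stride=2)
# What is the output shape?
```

Input: (4, 136, 37, 37) -> Output: (4, 136, 18, 18)

Answer: (4, 136, 18, 18)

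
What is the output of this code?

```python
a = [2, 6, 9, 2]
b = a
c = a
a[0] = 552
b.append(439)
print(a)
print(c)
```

Key concept: multiple aliases.
Step by step:
`a = [2, 6, 9, 2]` → a = [2, 6, 9, 2]
`b = a` → b = [2, 6, 9, 2] (same object as a)
`c = a` → c = [2, 6, 9, 2] (same object as a, b)
`a[0] = 552` → a = [552, 6, 9, 2] (same object as b, c); b = [552, 6, 9, 2] (same object as a, c); c = [552, 6, 9, 2] (same object as a, b)
`b.append(439)` → a = [552, 6, 9, 2, 439] (same object as b, c); b = [552, 6, 9, 2, 439] (same object as a, c); c = [552, 6, 9, 2, 439] (same object as a, b)
`print(a)` → prints [552, 6, 9, 2, 439]
`print(c)` → prints [552, 6, 9, 2, 439]

Answer:
[552, 6, 9, 2, 439]
[552, 6, 9, 2, 439]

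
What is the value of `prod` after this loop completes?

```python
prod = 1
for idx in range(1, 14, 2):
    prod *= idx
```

Product of 1, 3, 5, ... up to 13
`prod` takes the values: 1 → 3 → 15 → 105 → 945 → 10395 → 135135

Answer: 135135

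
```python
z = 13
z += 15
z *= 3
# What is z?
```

Trace:
`z = 13` → z = 13
`z += 15` → z = 28
`z *= 3` → z = 84
So z = 84

Answer: 84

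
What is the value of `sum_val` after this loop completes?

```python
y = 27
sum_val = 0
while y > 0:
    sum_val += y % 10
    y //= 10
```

Sum digits of 27
`sum_val` takes the values: 0 → 7 → 9

Answer: 9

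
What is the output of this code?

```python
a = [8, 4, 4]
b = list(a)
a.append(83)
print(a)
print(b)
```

Key concept: list() constructor creates copy.
Step by step:
`a = [8, 4, 4]` → a = [8, 4, 4]
`b = list(a)` → b = [8, 4, 4]
`a.append(83)` → a = [8, 4, 4, 83]
`print(a)` → prints [8, 4, 4, 83]
`print(b)` → prints [8, 4, 4]

Answer:
[8, 4, 4, 83]
[8, 4, 4]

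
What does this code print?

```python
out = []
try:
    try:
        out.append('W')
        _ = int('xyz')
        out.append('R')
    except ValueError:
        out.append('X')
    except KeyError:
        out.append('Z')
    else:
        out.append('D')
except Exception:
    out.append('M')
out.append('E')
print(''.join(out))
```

Execution trace: 'W' (inner try body) → 'X' (inner except ValueError) → 'E' (after the try/except). Output: WXE

Answer: WXE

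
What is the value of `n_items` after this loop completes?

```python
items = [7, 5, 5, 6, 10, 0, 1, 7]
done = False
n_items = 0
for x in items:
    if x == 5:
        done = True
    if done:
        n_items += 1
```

Count elements after first 5 in [7, 5, 5, 6, 10, 0, 1, 7]
`n_items` takes the values: 0 → 1 → 2 → 3 → 4 → 5 → 6 → 7

Answer: 7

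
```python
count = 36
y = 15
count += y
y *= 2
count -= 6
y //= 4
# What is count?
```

Trace:
`count = 36` → count = 36
`y = 15` → y = 15
`count += y` → count = 51
`y *= 2` → y = 30
`count -= 6` → count = 45
`y //= 4` → y = 7
So count = 45

Answer: 45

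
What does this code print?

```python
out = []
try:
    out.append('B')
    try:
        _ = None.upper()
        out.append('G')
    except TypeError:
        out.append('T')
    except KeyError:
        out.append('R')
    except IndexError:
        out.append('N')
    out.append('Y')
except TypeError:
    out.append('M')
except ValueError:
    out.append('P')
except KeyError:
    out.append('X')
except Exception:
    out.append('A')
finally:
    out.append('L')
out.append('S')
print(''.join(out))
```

Execution trace: 'B' (try body) → 'A' (except Exception) → 'L' (finally) → 'S' (after the try/except). Output: BALS

Answer: BALS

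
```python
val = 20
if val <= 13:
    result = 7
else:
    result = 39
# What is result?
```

Trace:
`val = 20` → val = 20
`if val <= 13: ...` → val <= 13 is False, take else branch → result = 39
So result = 39

Answer: 39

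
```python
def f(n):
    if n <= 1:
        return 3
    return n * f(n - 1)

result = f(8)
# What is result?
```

f(8) = 8 * 7 * 6 * 5 * 4 * 3 * 2 * 3 = 120960

Answer: 120960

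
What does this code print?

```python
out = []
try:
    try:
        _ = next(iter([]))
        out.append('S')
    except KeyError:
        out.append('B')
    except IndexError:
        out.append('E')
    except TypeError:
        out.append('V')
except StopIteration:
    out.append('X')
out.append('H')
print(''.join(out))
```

Execution trace: 'X' (outer except StopIteration) → 'H' (after the try/except). Output: XH

Answer: XH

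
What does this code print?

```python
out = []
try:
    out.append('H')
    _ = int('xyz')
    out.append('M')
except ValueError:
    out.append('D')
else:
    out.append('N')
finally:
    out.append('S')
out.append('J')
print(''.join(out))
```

Execution trace: 'H' (try body) → 'D' (except ValueError) → 'S' (finally) → 'J' (after the try/except). Output: HDSJ

Answer: HDSJ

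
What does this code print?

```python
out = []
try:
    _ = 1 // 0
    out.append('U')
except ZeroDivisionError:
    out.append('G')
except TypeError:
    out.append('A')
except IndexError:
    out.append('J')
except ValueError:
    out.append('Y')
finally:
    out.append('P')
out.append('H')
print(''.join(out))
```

Execution trace: 'G' (except ZeroDivisionError) → 'P' (finally) → 'H' (after the try/except). Output: GPH

Answer: GPH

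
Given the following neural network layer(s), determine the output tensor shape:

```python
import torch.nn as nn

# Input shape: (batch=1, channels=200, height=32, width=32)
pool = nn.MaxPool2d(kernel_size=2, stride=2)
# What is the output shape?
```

Input: (1, 200, 32, 32) -> Output: (1, 200, 16, 16)

Answer: (1, 200, 16, 16)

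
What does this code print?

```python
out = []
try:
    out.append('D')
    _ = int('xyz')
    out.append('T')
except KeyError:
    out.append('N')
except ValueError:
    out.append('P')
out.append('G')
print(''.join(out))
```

Execution trace: 'D' (try body) → 'P' (except ValueError) → 'G' (after the try/except). Output: DPG

Answer: DPG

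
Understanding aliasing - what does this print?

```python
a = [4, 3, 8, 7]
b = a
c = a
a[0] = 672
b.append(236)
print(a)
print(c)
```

Key concept: multiple aliases.
Step by step:
`a = [4, 3, 8, 7]` → a = [4, 3, 8, 7]
`b = a` → b = [4, 3, 8, 7] (same object as a)
`c = a` → c = [4, 3, 8, 7] (same object as a, b)
`a[0] = 672` → a = [672, 3, 8, 7] (same object as b, c); b = [672, 3, 8, 7] (same object as a, c); c = [672, 3, 8, 7] (same object as a, b)
`b.append(236)` → a = [672, 3, 8, 7, 236] (same object as b, c); b = [672, 3, 8, 7, 236] (same object as a, c); c = [672, 3, 8, 7, 236] (same object as a, b)
`print(a)` → prints [672, 3, 8, 7, 236]
`print(c)` → prints [672, 3, 8, 7, 236]

Answer:
[672, 3, 8, 7, 236]
[672, 3, 8, 7, 236]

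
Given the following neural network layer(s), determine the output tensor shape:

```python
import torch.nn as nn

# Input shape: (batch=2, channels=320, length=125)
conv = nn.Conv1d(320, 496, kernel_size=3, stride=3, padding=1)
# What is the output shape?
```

Input: (2, 320, 125) -> Output: (2, 496, 42)

Answer: (2, 496, 42)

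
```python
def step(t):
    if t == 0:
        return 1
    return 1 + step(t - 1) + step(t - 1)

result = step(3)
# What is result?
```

step(t) = 1 + 2·step(t-1), step(0)=1. Closed form: (1+1)·2^3 - 1 = 15.

Answer: 15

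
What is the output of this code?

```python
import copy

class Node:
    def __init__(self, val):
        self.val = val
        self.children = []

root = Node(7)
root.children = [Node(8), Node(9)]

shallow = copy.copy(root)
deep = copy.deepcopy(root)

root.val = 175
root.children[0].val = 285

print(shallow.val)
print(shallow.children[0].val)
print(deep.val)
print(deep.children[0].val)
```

Key concept: deep copy with custom objects.
Step by step:
`root = Node(7)` → root = Node(val=7, children=[])
`root.children = [Node(8), Node(9)]` → root = Node(val=7, children=[Node(val=8, children=[]), Node(val=9, children=[])])
`shallow = copy.copy(root)` → shallow = Node(val=7, children=[Node(val=8, children=[]), Node(val=9, children=[])])
`deep = copy.deepcopy(root)` → deep = Node(val=7, children=[Node(val=8, children=[]), Node(val=9, children=[])])
`root.val = 175` → root = Node(val=175, children=[Node(val=8, children=[]), Node(val=9, children=[])])
`root.children[0].val = 285` → root = Node(val=175, children=[Node(val=285, children=[]), Node(val=9, children=[])]); shallow = Node(val=7, children=[Node(val=285, children=[]), Node(val=9, children=[])])
`print(shallow.val)` → prints 7
`print(shallow.children[0].val)` → prints 285
`print(deep.val)` → prints 7
`print(deep.children[0].val)` → prints 8

Answer:
7
285
7
8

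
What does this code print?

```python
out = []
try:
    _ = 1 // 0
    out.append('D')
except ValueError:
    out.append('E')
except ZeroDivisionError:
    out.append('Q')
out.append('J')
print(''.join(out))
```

Execution trace: 'Q' (except ZeroDivisionError) → 'J' (after the try/except). Output: QJ

Answer: QJ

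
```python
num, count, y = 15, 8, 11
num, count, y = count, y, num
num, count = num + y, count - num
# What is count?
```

Trace:
`num, count, y = 15, 8, 11` → num = 15; count = 8; y = 11
`num, count, y = count, y, num` → num = 8; count = 11; y = 15
`num, count = num + y, count - num` → num = 23; count = 3
So count = 3

Answer: 3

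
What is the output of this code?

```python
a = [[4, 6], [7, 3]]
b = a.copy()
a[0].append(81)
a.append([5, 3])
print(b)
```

Key concept: shallow copy with nested lists.
Step by step:
`a = [[4, 6], [7, 3]]` → a = [[4, 6], [7, 3]]
`b = a.copy()` → b = [[4, 6], [7, 3]]
`a[0].append(81)` → a = [[4, 6, 81], [7, 3]]; b = [[4, 6, 81], [7, 3]]
`a.append([5, 3])` → a = [[4, 6, 81], [7, 3], [5, 3]]
`print(b)` → prints [[4, 6, 81], [7, 3]]

Answer: [[4, 6, 81], [7, 3]]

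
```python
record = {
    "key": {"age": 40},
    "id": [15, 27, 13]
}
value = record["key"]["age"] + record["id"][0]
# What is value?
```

Trace:
`record = { ...` → record = {'key': {'age': 40}, 'id': [15, 27, 13]}
`value = record["key"]["age"] + record["id"][0]` → value = 55
So value = 55

Answer: 55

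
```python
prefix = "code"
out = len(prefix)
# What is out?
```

Trace:
`prefix = "code"` → prefix = 'code'
`out = len(prefix)` → out = 4
So out = 4

Answer: 4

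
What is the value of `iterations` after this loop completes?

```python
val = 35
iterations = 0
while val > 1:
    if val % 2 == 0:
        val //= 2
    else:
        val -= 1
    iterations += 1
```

Steps to reduce 35 to 1
`iterations` takes the values: 0 → 1 → 2 → 3 → 4 → 5 → 6 → 7

Answer: 7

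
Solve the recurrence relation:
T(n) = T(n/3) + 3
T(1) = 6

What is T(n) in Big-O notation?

Each step divides n by 3 and adds 3. After log_3(n) steps we reach T(1)=6. So T(n) = 3·log_3(n) + 6 = O(log n).

Answer: O(log n)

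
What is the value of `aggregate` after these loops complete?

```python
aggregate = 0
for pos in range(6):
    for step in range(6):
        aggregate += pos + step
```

Sum of all pos+step for pos,step in 6x6
`aggregate` takes the values: 0 → 1 → 3 → 6 → 10 → 15 → 16 → 18 → 21 → 25 → 30 → 36 → 38 → 41 → 45 → 50 → 56 → 63 → 66 → 70 → 75 → 81 → 88 → 96 → 100 → 105 → 111 → 118 → 126 → 135 → 140 → 146 → 153 → 161 → 170 → 180

Answer: 180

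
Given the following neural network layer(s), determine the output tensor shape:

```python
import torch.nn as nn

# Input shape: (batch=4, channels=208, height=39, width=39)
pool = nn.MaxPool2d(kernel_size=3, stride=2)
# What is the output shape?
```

Input: (4, 208, 39, 39) -> Output: (4, 208, 19, 19)

Answer: (4, 208, 19, 19)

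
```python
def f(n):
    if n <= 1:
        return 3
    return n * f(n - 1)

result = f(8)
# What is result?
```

f(8) = 8 * 7 * 6 * 5 * 4 * 3 * 2 * 3 = 120960

Answer: 120960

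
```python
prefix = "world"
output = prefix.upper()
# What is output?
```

Trace:
`prefix = "world"` → prefix = 'world'
`output = prefix.upper()` → output = 'WORLD'
So output = 'WORLD'

Answer: 'WORLD'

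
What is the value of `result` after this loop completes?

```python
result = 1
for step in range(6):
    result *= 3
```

3^6 = 729
`result` takes the values: 1 → 3 → 9 → 27 → 81 → 243 → 729

Answer: 729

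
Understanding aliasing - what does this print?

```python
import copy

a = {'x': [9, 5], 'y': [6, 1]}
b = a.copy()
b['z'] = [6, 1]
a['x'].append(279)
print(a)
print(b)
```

Key concept: shallow copy of dict with mutable values.
Step by step:
`a = {'x': [9, 5], 'y': [6, 1]}` → a = {'x': [9, 5], 'y': [6, 1]}
`b = a.copy()` → b = {'x': [9, 5], 'y': [6, 1]}
`b['z'] = [6, 1]` → b = {'x': [9, 5], 'y': [6, 1], 'z': [6, 1]}
`a['x'].append(279)` → a = {'x': [9, 5, 279], 'y': [6, 1]}; b = {'x': [9, 5, 279], 'y': [6, 1], 'z': [6, 1]}
`print(a)` → prints {'x': [9, 5, 279], 'y': [6, 1]}
`print(b)` → prints {'x': [9, 5, 279], 'y': [6, 1], 'z': [6, 1]}

Answer:
{'x': [9, 5, 279], 'y': [6, 1]}
{'x': [9, 5, 279], 'y': [6, 1], 'z': [6, 1]}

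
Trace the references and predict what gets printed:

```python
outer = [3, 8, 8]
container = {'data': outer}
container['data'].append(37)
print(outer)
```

Key concept: dict holds reference to list.
Step by step:
`outer = [3, 8, 8]` → outer = [3, 8, 8]
`container = {'data': outer}` → container = {'data': [3, 8, 8]}
`container['data'].append(37)` → outer = [3, 8, 8, 37]; container = {'data': [3, 8, 8, 37]}
`print(outer)` → prints [3, 8, 8, 37]

Answer: [3, 8, 8, 37]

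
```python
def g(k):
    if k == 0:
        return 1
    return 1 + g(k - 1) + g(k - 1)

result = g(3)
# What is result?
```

g(k) = 1 + 2·g(k-1), g(0)=1. Closed form: (1+1)·2^3 - 1 = 15.

Answer: 15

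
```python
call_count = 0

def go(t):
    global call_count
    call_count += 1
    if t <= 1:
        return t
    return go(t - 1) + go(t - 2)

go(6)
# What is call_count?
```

Calls(t) = 1 + Calls(t-1) + Calls(t-2); Calls(0)=Calls(1)=1. For t=6 this gives 25.

Answer: 25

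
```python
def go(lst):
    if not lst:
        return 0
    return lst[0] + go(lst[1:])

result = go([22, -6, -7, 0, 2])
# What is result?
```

22 + (-6) + (-7) + 0 + 2 + 0 = 11

Answer: 11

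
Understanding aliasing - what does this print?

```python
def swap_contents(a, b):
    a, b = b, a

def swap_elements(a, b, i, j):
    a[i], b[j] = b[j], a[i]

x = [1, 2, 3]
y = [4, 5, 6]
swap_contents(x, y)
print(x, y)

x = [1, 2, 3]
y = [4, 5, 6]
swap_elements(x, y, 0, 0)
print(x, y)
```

Key concept: parameter rebinding vs mutation.
Step by step:
`x = [1, 2, 3]` → x = [1, 2, 3]
`y = [4, 5, 6]` → y = [4, 5, 6]
`swap_contents(x, y)` → no visible change to tracked variables
`print(x, y)` → prints [1, 2, 3] [4, 5, 6]
`x = [1, 2, 3]` → x = [1, 2, 3]
`y = [4, 5, 6]` → y = [4, 5, 6]
`swap_elements(x, y, 0, 0)` → x = [4, 2, 3]; y = [1, 5, 6]
`print(x, y)` → prints [4, 2, 3] [1, 5, 6]

Answer:
[1, 2, 3] [4, 5, 6]
[4, 2, 3] [1, 5, 6]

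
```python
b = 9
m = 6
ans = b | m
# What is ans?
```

Trace:
`b = 9` → b = 9
`m = 6` → m = 6
`ans = b | m` → ans = 15
So ans = 15

Answer: 15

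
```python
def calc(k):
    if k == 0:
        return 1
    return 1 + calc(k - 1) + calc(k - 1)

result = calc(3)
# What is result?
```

calc(k) = 1 + 2·calc(k-1), calc(0)=1. Closed form: (1+1)·2^3 - 1 = 15.

Answer: 15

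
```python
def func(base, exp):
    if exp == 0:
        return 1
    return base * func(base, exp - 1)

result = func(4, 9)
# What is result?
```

func(4, 9) = 4 * 4 * 4 * 4 * 4 * 4 * 4 * 4 * 4 = 262144

Answer: 262144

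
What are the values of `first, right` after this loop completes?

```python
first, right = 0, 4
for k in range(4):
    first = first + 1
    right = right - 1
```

first goes 0→4, right goes 4→0
`first, right` takes the values: (0, 4) → (1, 4) → (1, 3) → (2, 3) → (2, 2) → (3, 2) → (3, 1) → (4, 1) → (4, 0)

Answer: 4, 0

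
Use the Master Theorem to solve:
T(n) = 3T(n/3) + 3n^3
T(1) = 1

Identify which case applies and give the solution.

a=3, b=3, f(n)=3n^3. log_3(3) = 1. Since c=3 > 1 and the regularity condition holds (3(n/3)^3 = (3/3^3)n^3 with 3/3^3 < 1), Case 3 applies: T(n) = Θ(f(n)) = O(n^3).

Answer: O(n^3) - Case 3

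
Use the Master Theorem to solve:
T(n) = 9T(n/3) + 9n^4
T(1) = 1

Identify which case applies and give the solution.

a=9, b=3, f(n)=9n^4. log_3(9) = 2. Since c=4 > 2 and the regularity condition holds (9(n/3)^4 = (9/3^4)n^4 with 9/3^4 < 1), Case 3 applies: T(n) = Θ(f(n)) = O(n^4).

Answer: O(n^4) - Case 3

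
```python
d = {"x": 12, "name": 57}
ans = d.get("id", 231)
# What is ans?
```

Trace:
`d = {"x": 12, "name": 57}` → d = {'x': 12, 'name': 57}
`ans = d.get("id", 231)` → ans = 231
So ans = 231

Answer: 231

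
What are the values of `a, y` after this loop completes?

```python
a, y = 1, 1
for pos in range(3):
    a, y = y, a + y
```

Fibonacci: after 3 iterations
`a, y` takes the values: (1, 1) → (1, 2) → (2, 3) → (3, 5)

Answer: 3, 5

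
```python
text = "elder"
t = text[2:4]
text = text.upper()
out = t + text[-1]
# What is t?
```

Trace:
`text = "elder"` → text = 'elder'
`t = text[2:4]` → t = 'de'
`text = text.upper()` → text = 'ELDER'
`out = t + text[-1]` → out = 'deR'
So t = 'de'

Answer: 'de'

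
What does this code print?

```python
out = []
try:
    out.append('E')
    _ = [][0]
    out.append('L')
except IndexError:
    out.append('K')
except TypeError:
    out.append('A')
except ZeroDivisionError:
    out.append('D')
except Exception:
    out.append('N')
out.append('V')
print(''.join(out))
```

Execution trace: 'E' (try body) → 'K' (except IndexError) → 'V' (after the try/except). Output: EKV

Answer: EKV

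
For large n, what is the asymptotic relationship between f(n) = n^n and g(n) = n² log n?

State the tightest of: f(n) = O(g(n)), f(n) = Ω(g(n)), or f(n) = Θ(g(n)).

n^n vs n² log n: f(n) = Ω(g(n)) but not O(g(n)) — n^n grows strictly faster than n² log n.

Answer: f(n) = Ω(g(n)) but not O(g(n)) — n^n grows strictly faster than n² log n.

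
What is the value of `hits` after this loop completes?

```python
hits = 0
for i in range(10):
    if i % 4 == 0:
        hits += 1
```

Count numbers divisible by 4 in range(10)
`hits` takes the values: 0 → 1 → 2 → 3

Answer: 3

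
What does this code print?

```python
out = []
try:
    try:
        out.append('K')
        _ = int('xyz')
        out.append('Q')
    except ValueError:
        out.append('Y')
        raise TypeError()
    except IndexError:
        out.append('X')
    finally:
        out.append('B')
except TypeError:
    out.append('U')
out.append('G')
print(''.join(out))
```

Execution trace: 'K' (inner try body) → 'Y' (inner except ValueError) → 'B' (inner finally) → 'U' (outer except TypeError) → 'G' (after the try/except). Output: KYBUG

Answer: KYBUG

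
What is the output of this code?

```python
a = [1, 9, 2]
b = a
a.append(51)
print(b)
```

Key concept: basic list aliasing.
Step by step:
`a = [1, 9, 2]` → a = [1, 9, 2]
`b = a` → b = [1, 9, 2] (same object as a)
`a.append(51)` → a = [1, 9, 2, 51] (same object as b); b = [1, 9, 2, 51] (same object as a)
`print(b)` → prints [1, 9, 2, 51]

Answer: [1, 9, 2, 51]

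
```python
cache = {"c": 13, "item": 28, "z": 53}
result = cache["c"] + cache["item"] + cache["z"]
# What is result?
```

Trace:
`cache = {"c": 13, "item": 28, "z": 53}` → cache = {'c': 13, 'item': 28, 'z': 53}
`result = cache["c"] + cache["item"] + cache["z"]` → result = 94
So result = 94

Answer: 94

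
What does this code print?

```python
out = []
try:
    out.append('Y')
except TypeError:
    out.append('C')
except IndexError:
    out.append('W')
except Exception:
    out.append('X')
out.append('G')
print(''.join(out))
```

Execution trace: 'Y' (try body, no exception) → 'G' (after the try/except). Output: YG

Answer: YG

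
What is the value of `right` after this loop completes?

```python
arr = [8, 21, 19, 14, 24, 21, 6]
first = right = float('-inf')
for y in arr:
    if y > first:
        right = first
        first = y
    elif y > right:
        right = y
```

Second largest (with repeats) in [8, 21, 19, 14, 24, 21, 6]
`right` takes the values: -inf → 8 → 19 → 21

Answer: 21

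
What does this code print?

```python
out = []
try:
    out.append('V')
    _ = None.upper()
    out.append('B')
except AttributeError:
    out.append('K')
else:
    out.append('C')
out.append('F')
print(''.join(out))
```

Execution trace: 'V' (try body) → 'K' (except AttributeError) → 'F' (after the try/except). Output: VKF

Answer: VKF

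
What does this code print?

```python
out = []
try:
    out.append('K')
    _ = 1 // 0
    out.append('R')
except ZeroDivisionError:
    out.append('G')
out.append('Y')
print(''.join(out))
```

Execution trace: 'K' (try body) → 'G' (except ZeroDivisionError) → 'Y' (after the try/except). Output: KGY

Answer: KGY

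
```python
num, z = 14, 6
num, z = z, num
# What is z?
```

Trace:
`num, z = 14, 6` → num = 14; z = 6
`num, z = z, num` → num = 6; z = 14
So z = 14

Answer: 14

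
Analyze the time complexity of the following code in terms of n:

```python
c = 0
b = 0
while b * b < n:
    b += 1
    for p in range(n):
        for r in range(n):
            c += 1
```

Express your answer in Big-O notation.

Each loop level contributes: √n × n × n. Multiplying the contributions gives O(n^2√n).

Answer: O(n^2√n)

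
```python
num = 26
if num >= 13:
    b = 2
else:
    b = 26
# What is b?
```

Trace:
`num = 26` → num = 26
`if num >= 13: ...` → num >= 13 is True → b = 2
So b = 2

Answer: 2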